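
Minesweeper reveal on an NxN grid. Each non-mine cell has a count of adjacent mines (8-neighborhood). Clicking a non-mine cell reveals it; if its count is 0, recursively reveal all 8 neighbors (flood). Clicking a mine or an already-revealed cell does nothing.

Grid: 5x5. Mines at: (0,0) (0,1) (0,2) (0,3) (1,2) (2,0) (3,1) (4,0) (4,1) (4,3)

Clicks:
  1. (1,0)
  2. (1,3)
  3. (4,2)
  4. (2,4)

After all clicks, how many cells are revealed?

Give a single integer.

Click 1 (1,0) count=3: revealed 1 new [(1,0)] -> total=1
Click 2 (1,3) count=3: revealed 1 new [(1,3)] -> total=2
Click 3 (4,2) count=3: revealed 1 new [(4,2)] -> total=3
Click 4 (2,4) count=0: revealed 5 new [(1,4) (2,3) (2,4) (3,3) (3,4)] -> total=8

Answer: 8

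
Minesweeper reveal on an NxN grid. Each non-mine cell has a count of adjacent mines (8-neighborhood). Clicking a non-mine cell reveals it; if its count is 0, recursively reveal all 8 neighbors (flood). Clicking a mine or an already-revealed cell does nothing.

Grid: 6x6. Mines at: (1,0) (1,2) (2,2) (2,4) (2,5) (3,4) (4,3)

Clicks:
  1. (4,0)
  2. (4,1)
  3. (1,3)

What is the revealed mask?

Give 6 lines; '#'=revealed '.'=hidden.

Answer: ......
...#..
##....
###...
###...
###...

Derivation:
Click 1 (4,0) count=0: revealed 11 new [(2,0) (2,1) (3,0) (3,1) (3,2) (4,0) (4,1) (4,2) (5,0) (5,1) (5,2)] -> total=11
Click 2 (4,1) count=0: revealed 0 new [(none)] -> total=11
Click 3 (1,3) count=3: revealed 1 new [(1,3)] -> total=12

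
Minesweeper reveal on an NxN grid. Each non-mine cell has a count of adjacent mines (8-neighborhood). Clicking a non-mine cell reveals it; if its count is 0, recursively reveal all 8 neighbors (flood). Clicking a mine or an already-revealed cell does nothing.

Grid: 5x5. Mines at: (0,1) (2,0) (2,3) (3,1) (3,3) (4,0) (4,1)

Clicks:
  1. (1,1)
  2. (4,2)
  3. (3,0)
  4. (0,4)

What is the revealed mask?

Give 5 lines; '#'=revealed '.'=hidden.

Answer: ..###
.####
.....
#....
..#..

Derivation:
Click 1 (1,1) count=2: revealed 1 new [(1,1)] -> total=1
Click 2 (4,2) count=3: revealed 1 new [(4,2)] -> total=2
Click 3 (3,0) count=4: revealed 1 new [(3,0)] -> total=3
Click 4 (0,4) count=0: revealed 6 new [(0,2) (0,3) (0,4) (1,2) (1,3) (1,4)] -> total=9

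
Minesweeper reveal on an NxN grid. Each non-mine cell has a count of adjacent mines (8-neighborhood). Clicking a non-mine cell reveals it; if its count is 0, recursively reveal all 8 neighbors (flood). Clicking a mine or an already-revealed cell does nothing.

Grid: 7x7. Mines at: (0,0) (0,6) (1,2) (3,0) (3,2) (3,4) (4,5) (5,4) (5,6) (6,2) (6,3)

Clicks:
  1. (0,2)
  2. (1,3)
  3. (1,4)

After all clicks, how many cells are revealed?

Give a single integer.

Answer: 10

Derivation:
Click 1 (0,2) count=1: revealed 1 new [(0,2)] -> total=1
Click 2 (1,3) count=1: revealed 1 new [(1,3)] -> total=2
Click 3 (1,4) count=0: revealed 8 new [(0,3) (0,4) (0,5) (1,4) (1,5) (2,3) (2,4) (2,5)] -> total=10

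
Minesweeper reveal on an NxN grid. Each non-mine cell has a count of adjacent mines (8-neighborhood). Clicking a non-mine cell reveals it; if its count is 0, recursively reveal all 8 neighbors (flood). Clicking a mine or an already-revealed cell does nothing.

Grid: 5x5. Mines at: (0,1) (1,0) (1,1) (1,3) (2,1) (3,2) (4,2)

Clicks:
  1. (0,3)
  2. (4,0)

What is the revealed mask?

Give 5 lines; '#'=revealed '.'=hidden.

Answer: ...#.
.....
.....
##...
##...

Derivation:
Click 1 (0,3) count=1: revealed 1 new [(0,3)] -> total=1
Click 2 (4,0) count=0: revealed 4 new [(3,0) (3,1) (4,0) (4,1)] -> total=5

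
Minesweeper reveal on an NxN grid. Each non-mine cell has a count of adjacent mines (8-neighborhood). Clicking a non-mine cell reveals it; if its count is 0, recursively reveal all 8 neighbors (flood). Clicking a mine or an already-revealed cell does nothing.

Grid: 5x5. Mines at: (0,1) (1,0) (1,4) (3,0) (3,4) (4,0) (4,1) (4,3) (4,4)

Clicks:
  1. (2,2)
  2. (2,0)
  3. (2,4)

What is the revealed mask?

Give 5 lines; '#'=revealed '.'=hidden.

Answer: .....
.###.
#####
.###.
.....

Derivation:
Click 1 (2,2) count=0: revealed 9 new [(1,1) (1,2) (1,3) (2,1) (2,2) (2,3) (3,1) (3,2) (3,3)] -> total=9
Click 2 (2,0) count=2: revealed 1 new [(2,0)] -> total=10
Click 3 (2,4) count=2: revealed 1 new [(2,4)] -> total=11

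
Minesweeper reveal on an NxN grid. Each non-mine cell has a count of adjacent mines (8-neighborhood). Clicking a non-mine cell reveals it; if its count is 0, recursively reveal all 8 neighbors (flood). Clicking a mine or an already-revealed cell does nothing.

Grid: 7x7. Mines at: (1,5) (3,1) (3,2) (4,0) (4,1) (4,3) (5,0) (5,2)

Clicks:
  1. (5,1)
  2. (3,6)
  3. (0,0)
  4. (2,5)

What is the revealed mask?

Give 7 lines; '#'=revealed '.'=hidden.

Click 1 (5,1) count=4: revealed 1 new [(5,1)] -> total=1
Click 2 (3,6) count=0: revealed 17 new [(2,4) (2,5) (2,6) (3,4) (3,5) (3,6) (4,4) (4,5) (4,6) (5,3) (5,4) (5,5) (5,6) (6,3) (6,4) (6,5) (6,6)] -> total=18
Click 3 (0,0) count=0: revealed 14 new [(0,0) (0,1) (0,2) (0,3) (0,4) (1,0) (1,1) (1,2) (1,3) (1,4) (2,0) (2,1) (2,2) (2,3)] -> total=32
Click 4 (2,5) count=1: revealed 0 new [(none)] -> total=32

Answer: #####..
#####..
#######
....###
....###
.#.####
...####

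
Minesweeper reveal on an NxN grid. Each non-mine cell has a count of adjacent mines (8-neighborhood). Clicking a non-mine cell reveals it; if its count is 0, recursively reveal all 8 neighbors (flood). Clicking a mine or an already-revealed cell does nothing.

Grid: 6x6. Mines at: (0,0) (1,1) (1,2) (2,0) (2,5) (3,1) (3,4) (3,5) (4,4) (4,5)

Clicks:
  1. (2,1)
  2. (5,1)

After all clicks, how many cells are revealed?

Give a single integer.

Answer: 9

Derivation:
Click 1 (2,1) count=4: revealed 1 new [(2,1)] -> total=1
Click 2 (5,1) count=0: revealed 8 new [(4,0) (4,1) (4,2) (4,3) (5,0) (5,1) (5,2) (5,3)] -> total=9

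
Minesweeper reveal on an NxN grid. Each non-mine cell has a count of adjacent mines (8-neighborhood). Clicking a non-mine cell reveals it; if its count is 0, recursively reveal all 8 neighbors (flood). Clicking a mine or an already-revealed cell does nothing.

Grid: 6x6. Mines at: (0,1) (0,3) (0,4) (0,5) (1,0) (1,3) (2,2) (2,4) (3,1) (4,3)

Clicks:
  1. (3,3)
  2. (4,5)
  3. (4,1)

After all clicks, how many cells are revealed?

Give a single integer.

Answer: 8

Derivation:
Click 1 (3,3) count=3: revealed 1 new [(3,3)] -> total=1
Click 2 (4,5) count=0: revealed 6 new [(3,4) (3,5) (4,4) (4,5) (5,4) (5,5)] -> total=7
Click 3 (4,1) count=1: revealed 1 new [(4,1)] -> total=8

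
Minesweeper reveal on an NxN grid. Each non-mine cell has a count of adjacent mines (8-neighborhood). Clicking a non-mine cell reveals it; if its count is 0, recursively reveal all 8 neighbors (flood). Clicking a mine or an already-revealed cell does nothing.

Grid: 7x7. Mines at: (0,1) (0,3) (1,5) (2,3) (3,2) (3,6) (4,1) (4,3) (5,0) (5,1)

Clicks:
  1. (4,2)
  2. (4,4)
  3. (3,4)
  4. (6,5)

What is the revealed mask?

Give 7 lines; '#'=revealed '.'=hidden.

Answer: .......
.......
.......
....#..
..#.###
..#####
..#####

Derivation:
Click 1 (4,2) count=4: revealed 1 new [(4,2)] -> total=1
Click 2 (4,4) count=1: revealed 1 new [(4,4)] -> total=2
Click 3 (3,4) count=2: revealed 1 new [(3,4)] -> total=3
Click 4 (6,5) count=0: revealed 12 new [(4,5) (4,6) (5,2) (5,3) (5,4) (5,5) (5,6) (6,2) (6,3) (6,4) (6,5) (6,6)] -> total=15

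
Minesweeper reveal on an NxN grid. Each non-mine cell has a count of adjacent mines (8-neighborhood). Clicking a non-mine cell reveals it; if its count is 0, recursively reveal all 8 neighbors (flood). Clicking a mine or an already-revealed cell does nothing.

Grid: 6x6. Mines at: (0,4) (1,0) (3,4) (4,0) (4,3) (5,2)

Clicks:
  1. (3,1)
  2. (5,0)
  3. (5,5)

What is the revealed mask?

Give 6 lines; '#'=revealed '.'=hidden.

Click 1 (3,1) count=1: revealed 1 new [(3,1)] -> total=1
Click 2 (5,0) count=1: revealed 1 new [(5,0)] -> total=2
Click 3 (5,5) count=0: revealed 4 new [(4,4) (4,5) (5,4) (5,5)] -> total=6

Answer: ......
......
......
.#....
....##
#...##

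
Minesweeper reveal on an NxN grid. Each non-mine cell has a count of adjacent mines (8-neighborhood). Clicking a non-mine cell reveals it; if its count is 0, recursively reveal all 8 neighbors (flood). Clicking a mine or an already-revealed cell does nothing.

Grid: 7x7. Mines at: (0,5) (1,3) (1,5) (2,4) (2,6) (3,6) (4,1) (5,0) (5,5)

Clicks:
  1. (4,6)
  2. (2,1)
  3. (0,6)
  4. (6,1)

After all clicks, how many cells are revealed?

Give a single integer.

Answer: 15

Derivation:
Click 1 (4,6) count=2: revealed 1 new [(4,6)] -> total=1
Click 2 (2,1) count=0: revealed 12 new [(0,0) (0,1) (0,2) (1,0) (1,1) (1,2) (2,0) (2,1) (2,2) (3,0) (3,1) (3,2)] -> total=13
Click 3 (0,6) count=2: revealed 1 new [(0,6)] -> total=14
Click 4 (6,1) count=1: revealed 1 new [(6,1)] -> total=15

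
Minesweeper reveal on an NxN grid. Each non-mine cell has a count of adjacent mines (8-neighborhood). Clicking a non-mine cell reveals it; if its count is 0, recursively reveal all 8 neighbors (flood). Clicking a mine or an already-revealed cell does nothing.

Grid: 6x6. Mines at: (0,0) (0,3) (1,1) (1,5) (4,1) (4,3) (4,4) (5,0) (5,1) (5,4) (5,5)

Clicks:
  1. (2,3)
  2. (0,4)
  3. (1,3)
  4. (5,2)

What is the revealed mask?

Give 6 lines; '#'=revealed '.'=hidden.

Click 1 (2,3) count=0: revealed 9 new [(1,2) (1,3) (1,4) (2,2) (2,3) (2,4) (3,2) (3,3) (3,4)] -> total=9
Click 2 (0,4) count=2: revealed 1 new [(0,4)] -> total=10
Click 3 (1,3) count=1: revealed 0 new [(none)] -> total=10
Click 4 (5,2) count=3: revealed 1 new [(5,2)] -> total=11

Answer: ....#.
..###.
..###.
..###.
......
..#...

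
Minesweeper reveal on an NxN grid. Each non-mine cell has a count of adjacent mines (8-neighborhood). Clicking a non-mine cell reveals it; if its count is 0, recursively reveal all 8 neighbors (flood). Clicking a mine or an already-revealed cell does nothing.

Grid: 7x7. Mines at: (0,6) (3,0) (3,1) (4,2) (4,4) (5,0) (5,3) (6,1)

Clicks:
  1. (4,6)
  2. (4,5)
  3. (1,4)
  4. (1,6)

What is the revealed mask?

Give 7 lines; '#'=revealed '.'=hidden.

Answer: ######.
#######
#######
..#####
.....##
....###
....###

Derivation:
Click 1 (4,6) count=0: revealed 33 new [(0,0) (0,1) (0,2) (0,3) (0,4) (0,5) (1,0) (1,1) (1,2) (1,3) (1,4) (1,5) (1,6) (2,0) (2,1) (2,2) (2,3) (2,4) (2,5) (2,6) (3,2) (3,3) (3,4) (3,5) (3,6) (4,5) (4,6) (5,4) (5,5) (5,6) (6,4) (6,5) (6,6)] -> total=33
Click 2 (4,5) count=1: revealed 0 new [(none)] -> total=33
Click 3 (1,4) count=0: revealed 0 new [(none)] -> total=33
Click 4 (1,6) count=1: revealed 0 new [(none)] -> total=33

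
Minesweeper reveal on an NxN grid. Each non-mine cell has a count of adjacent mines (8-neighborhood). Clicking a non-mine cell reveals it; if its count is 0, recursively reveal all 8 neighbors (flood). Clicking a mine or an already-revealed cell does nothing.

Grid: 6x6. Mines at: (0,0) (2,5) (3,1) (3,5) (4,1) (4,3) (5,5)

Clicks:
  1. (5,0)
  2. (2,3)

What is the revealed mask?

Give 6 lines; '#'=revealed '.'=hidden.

Answer: .#####
.#####
.####.
..###.
......
#.....

Derivation:
Click 1 (5,0) count=1: revealed 1 new [(5,0)] -> total=1
Click 2 (2,3) count=0: revealed 17 new [(0,1) (0,2) (0,3) (0,4) (0,5) (1,1) (1,2) (1,3) (1,4) (1,5) (2,1) (2,2) (2,3) (2,4) (3,2) (3,3) (3,4)] -> total=18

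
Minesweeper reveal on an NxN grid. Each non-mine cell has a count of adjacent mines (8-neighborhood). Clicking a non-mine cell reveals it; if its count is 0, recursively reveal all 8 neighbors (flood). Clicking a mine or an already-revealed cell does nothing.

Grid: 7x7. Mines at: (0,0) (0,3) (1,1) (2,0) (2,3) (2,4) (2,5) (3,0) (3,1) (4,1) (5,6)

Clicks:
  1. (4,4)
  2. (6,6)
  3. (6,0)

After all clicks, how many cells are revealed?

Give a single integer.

Click 1 (4,4) count=0: revealed 20 new [(3,2) (3,3) (3,4) (3,5) (4,2) (4,3) (4,4) (4,5) (5,0) (5,1) (5,2) (5,3) (5,4) (5,5) (6,0) (6,1) (6,2) (6,3) (6,4) (6,5)] -> total=20
Click 2 (6,6) count=1: revealed 1 new [(6,6)] -> total=21
Click 3 (6,0) count=0: revealed 0 new [(none)] -> total=21

Answer: 21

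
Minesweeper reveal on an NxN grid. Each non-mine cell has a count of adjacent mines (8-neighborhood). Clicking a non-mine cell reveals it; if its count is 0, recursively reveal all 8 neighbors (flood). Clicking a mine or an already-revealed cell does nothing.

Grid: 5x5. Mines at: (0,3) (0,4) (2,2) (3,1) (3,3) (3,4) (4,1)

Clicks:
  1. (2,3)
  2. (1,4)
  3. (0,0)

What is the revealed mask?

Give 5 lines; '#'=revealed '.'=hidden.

Click 1 (2,3) count=3: revealed 1 new [(2,3)] -> total=1
Click 2 (1,4) count=2: revealed 1 new [(1,4)] -> total=2
Click 3 (0,0) count=0: revealed 8 new [(0,0) (0,1) (0,2) (1,0) (1,1) (1,2) (2,0) (2,1)] -> total=10

Answer: ###..
###.#
##.#.
.....
.....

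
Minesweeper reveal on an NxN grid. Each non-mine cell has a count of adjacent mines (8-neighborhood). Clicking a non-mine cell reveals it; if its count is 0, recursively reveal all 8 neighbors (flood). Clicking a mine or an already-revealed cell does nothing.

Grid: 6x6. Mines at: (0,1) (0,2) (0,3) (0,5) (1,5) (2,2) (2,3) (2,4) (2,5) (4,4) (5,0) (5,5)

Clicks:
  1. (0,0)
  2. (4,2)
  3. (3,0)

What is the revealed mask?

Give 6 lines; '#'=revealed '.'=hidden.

Answer: #.....
##....
##....
####..
####..
.###..

Derivation:
Click 1 (0,0) count=1: revealed 1 new [(0,0)] -> total=1
Click 2 (4,2) count=0: revealed 9 new [(3,1) (3,2) (3,3) (4,1) (4,2) (4,3) (5,1) (5,2) (5,3)] -> total=10
Click 3 (3,0) count=0: revealed 6 new [(1,0) (1,1) (2,0) (2,1) (3,0) (4,0)] -> total=16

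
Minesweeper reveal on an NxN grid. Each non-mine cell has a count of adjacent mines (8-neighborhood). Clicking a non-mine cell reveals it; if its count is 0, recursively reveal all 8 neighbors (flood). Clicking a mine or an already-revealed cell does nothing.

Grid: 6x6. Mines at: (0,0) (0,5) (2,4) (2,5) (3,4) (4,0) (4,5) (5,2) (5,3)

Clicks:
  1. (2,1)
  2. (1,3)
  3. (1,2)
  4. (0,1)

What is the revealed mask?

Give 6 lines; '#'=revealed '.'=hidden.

Click 1 (2,1) count=0: revealed 20 new [(0,1) (0,2) (0,3) (0,4) (1,0) (1,1) (1,2) (1,3) (1,4) (2,0) (2,1) (2,2) (2,3) (3,0) (3,1) (3,2) (3,3) (4,1) (4,2) (4,3)] -> total=20
Click 2 (1,3) count=1: revealed 0 new [(none)] -> total=20
Click 3 (1,2) count=0: revealed 0 new [(none)] -> total=20
Click 4 (0,1) count=1: revealed 0 new [(none)] -> total=20

Answer: .####.
#####.
####..
####..
.###..
......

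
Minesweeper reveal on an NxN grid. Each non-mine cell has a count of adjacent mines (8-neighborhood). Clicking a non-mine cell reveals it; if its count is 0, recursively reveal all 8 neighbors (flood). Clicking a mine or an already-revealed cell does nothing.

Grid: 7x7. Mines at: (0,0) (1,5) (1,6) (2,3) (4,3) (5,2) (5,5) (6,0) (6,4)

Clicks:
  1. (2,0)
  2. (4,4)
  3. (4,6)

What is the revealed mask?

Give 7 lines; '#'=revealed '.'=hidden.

Click 1 (2,0) count=0: revealed 14 new [(1,0) (1,1) (1,2) (2,0) (2,1) (2,2) (3,0) (3,1) (3,2) (4,0) (4,1) (4,2) (5,0) (5,1)] -> total=14
Click 2 (4,4) count=2: revealed 1 new [(4,4)] -> total=15
Click 3 (4,6) count=1: revealed 1 new [(4,6)] -> total=16

Answer: .......
###....
###....
###....
###.#.#
##.....
.......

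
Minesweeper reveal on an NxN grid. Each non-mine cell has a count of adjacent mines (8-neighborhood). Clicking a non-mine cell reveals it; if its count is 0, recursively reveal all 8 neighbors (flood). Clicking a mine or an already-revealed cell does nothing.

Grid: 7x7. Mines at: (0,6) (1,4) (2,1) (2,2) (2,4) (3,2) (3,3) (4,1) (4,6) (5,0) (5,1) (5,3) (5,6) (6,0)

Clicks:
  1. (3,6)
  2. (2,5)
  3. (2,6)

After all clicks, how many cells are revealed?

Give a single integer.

Answer: 6

Derivation:
Click 1 (3,6) count=1: revealed 1 new [(3,6)] -> total=1
Click 2 (2,5) count=2: revealed 1 new [(2,5)] -> total=2
Click 3 (2,6) count=0: revealed 4 new [(1,5) (1,6) (2,6) (3,5)] -> total=6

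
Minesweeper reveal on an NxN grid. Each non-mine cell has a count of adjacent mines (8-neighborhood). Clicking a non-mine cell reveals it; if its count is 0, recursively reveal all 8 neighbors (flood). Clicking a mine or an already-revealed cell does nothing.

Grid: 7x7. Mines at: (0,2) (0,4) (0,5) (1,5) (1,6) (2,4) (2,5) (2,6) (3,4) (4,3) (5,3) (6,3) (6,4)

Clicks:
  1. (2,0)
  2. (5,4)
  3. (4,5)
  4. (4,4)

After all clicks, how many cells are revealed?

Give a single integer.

Answer: 26

Derivation:
Click 1 (2,0) count=0: revealed 23 new [(0,0) (0,1) (1,0) (1,1) (1,2) (1,3) (2,0) (2,1) (2,2) (2,3) (3,0) (3,1) (3,2) (3,3) (4,0) (4,1) (4,2) (5,0) (5,1) (5,2) (6,0) (6,1) (6,2)] -> total=23
Click 2 (5,4) count=4: revealed 1 new [(5,4)] -> total=24
Click 3 (4,5) count=1: revealed 1 new [(4,5)] -> total=25
Click 4 (4,4) count=3: revealed 1 new [(4,4)] -> total=26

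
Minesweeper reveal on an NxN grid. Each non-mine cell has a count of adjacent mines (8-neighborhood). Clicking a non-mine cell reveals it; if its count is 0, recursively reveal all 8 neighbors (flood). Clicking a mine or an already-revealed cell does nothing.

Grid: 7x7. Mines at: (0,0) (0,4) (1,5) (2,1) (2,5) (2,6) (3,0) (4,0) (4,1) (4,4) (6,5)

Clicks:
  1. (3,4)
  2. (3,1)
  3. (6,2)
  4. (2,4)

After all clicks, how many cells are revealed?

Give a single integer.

Answer: 13

Derivation:
Click 1 (3,4) count=2: revealed 1 new [(3,4)] -> total=1
Click 2 (3,1) count=4: revealed 1 new [(3,1)] -> total=2
Click 3 (6,2) count=0: revealed 10 new [(5,0) (5,1) (5,2) (5,3) (5,4) (6,0) (6,1) (6,2) (6,3) (6,4)] -> total=12
Click 4 (2,4) count=2: revealed 1 new [(2,4)] -> total=13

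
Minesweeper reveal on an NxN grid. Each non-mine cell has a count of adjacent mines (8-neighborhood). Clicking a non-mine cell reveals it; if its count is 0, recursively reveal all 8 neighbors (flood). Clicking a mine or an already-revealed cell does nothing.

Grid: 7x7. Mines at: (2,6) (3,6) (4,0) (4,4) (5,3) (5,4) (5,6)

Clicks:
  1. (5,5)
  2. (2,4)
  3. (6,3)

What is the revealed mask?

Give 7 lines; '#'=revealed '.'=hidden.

Click 1 (5,5) count=3: revealed 1 new [(5,5)] -> total=1
Click 2 (2,4) count=0: revealed 29 new [(0,0) (0,1) (0,2) (0,3) (0,4) (0,5) (0,6) (1,0) (1,1) (1,2) (1,3) (1,4) (1,5) (1,6) (2,0) (2,1) (2,2) (2,3) (2,4) (2,5) (3,0) (3,1) (3,2) (3,3) (3,4) (3,5) (4,1) (4,2) (4,3)] -> total=30
Click 3 (6,3) count=2: revealed 1 new [(6,3)] -> total=31

Answer: #######
#######
######.
######.
.###...
.....#.
...#...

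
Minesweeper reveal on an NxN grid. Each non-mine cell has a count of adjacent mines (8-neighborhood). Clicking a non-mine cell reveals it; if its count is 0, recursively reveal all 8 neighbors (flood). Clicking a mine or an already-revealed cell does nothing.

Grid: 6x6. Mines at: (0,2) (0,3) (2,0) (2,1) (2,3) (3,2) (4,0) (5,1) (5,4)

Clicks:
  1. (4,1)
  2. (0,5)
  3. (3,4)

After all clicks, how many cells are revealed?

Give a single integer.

Click 1 (4,1) count=3: revealed 1 new [(4,1)] -> total=1
Click 2 (0,5) count=0: revealed 10 new [(0,4) (0,5) (1,4) (1,5) (2,4) (2,5) (3,4) (3,5) (4,4) (4,5)] -> total=11
Click 3 (3,4) count=1: revealed 0 new [(none)] -> total=11

Answer: 11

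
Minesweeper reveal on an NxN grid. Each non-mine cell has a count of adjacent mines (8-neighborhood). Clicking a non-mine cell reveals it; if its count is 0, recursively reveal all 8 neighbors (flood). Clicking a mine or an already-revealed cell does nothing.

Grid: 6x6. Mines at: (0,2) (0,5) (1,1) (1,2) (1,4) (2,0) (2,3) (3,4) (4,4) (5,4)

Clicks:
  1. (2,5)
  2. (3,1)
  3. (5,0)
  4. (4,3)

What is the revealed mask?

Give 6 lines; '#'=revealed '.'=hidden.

Answer: ......
......
.....#
####..
####..
####..

Derivation:
Click 1 (2,5) count=2: revealed 1 new [(2,5)] -> total=1
Click 2 (3,1) count=1: revealed 1 new [(3,1)] -> total=2
Click 3 (5,0) count=0: revealed 11 new [(3,0) (3,2) (3,3) (4,0) (4,1) (4,2) (4,3) (5,0) (5,1) (5,2) (5,3)] -> total=13
Click 4 (4,3) count=3: revealed 0 new [(none)] -> total=13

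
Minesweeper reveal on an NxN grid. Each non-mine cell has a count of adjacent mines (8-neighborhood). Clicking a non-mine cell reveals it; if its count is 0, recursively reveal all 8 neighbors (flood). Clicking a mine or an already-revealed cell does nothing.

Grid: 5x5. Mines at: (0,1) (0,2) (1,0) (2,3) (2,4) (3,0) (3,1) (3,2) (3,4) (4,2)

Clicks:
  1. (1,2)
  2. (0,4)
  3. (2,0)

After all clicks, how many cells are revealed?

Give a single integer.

Click 1 (1,2) count=3: revealed 1 new [(1,2)] -> total=1
Click 2 (0,4) count=0: revealed 4 new [(0,3) (0,4) (1,3) (1,4)] -> total=5
Click 3 (2,0) count=3: revealed 1 new [(2,0)] -> total=6

Answer: 6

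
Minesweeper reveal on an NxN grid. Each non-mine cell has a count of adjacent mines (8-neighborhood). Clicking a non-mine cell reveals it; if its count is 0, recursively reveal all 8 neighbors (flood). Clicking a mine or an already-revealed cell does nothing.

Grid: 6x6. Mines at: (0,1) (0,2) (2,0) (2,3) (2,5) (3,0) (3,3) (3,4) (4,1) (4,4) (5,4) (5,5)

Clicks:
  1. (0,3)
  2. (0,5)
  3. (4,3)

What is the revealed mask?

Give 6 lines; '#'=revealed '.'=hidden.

Click 1 (0,3) count=1: revealed 1 new [(0,3)] -> total=1
Click 2 (0,5) count=0: revealed 5 new [(0,4) (0,5) (1,3) (1,4) (1,5)] -> total=6
Click 3 (4,3) count=4: revealed 1 new [(4,3)] -> total=7

Answer: ...###
...###
......
......
...#..
......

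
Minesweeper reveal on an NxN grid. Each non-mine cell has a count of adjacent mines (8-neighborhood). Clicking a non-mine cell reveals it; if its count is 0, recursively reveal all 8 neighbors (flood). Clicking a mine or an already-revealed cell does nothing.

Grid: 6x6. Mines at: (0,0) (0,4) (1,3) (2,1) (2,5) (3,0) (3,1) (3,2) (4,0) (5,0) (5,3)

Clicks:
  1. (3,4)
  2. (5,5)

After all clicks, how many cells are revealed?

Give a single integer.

Answer: 6

Derivation:
Click 1 (3,4) count=1: revealed 1 new [(3,4)] -> total=1
Click 2 (5,5) count=0: revealed 5 new [(3,5) (4,4) (4,5) (5,4) (5,5)] -> total=6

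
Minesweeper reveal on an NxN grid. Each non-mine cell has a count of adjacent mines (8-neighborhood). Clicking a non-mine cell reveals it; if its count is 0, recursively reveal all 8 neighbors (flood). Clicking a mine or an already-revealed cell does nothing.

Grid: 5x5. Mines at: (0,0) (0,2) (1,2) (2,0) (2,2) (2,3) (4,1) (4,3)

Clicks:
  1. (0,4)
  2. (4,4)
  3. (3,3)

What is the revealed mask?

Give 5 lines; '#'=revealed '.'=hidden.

Click 1 (0,4) count=0: revealed 4 new [(0,3) (0,4) (1,3) (1,4)] -> total=4
Click 2 (4,4) count=1: revealed 1 new [(4,4)] -> total=5
Click 3 (3,3) count=3: revealed 1 new [(3,3)] -> total=6

Answer: ...##
...##
.....
...#.
....#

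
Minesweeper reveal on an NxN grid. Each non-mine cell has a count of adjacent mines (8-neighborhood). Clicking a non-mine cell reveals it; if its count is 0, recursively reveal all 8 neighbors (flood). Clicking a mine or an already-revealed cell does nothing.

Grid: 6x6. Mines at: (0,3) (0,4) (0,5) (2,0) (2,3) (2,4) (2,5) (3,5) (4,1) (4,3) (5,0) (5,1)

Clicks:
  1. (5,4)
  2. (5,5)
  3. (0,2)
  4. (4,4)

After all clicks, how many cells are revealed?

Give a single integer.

Click 1 (5,4) count=1: revealed 1 new [(5,4)] -> total=1
Click 2 (5,5) count=0: revealed 3 new [(4,4) (4,5) (5,5)] -> total=4
Click 3 (0,2) count=1: revealed 1 new [(0,2)] -> total=5
Click 4 (4,4) count=2: revealed 0 new [(none)] -> total=5

Answer: 5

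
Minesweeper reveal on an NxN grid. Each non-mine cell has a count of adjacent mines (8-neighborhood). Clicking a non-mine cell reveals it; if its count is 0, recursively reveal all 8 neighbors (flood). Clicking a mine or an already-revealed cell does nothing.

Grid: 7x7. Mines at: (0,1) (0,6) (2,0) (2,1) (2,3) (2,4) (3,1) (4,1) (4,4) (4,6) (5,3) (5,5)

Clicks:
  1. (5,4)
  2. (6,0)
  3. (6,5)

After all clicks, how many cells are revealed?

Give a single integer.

Answer: 8

Derivation:
Click 1 (5,4) count=3: revealed 1 new [(5,4)] -> total=1
Click 2 (6,0) count=0: revealed 6 new [(5,0) (5,1) (5,2) (6,0) (6,1) (6,2)] -> total=7
Click 3 (6,5) count=1: revealed 1 new [(6,5)] -> total=8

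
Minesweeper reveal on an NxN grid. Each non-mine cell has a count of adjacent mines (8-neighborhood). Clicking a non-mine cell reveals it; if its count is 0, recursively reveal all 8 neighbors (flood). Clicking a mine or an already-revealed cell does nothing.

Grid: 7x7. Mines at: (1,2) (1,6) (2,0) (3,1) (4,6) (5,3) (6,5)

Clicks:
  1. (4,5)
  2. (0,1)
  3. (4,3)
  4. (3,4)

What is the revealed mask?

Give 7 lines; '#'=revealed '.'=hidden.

Click 1 (4,5) count=1: revealed 1 new [(4,5)] -> total=1
Click 2 (0,1) count=1: revealed 1 new [(0,1)] -> total=2
Click 3 (4,3) count=1: revealed 1 new [(4,3)] -> total=3
Click 4 (3,4) count=0: revealed 16 new [(0,3) (0,4) (0,5) (1,3) (1,4) (1,5) (2,2) (2,3) (2,4) (2,5) (3,2) (3,3) (3,4) (3,5) (4,2) (4,4)] -> total=19

Answer: .#.###.
...###.
..####.
..####.
..####.
.......
.......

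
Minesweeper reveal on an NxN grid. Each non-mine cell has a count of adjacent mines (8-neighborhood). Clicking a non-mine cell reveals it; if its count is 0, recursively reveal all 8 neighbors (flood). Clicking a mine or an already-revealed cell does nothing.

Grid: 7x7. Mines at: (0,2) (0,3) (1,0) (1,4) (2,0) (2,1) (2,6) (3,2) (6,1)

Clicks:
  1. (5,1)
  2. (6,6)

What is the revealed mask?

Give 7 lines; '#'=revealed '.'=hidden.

Click 1 (5,1) count=1: revealed 1 new [(5,1)] -> total=1
Click 2 (6,6) count=0: revealed 22 new [(2,3) (2,4) (2,5) (3,3) (3,4) (3,5) (3,6) (4,2) (4,3) (4,4) (4,5) (4,6) (5,2) (5,3) (5,4) (5,5) (5,6) (6,2) (6,3) (6,4) (6,5) (6,6)] -> total=23

Answer: .......
.......
...###.
...####
..#####
.######
..#####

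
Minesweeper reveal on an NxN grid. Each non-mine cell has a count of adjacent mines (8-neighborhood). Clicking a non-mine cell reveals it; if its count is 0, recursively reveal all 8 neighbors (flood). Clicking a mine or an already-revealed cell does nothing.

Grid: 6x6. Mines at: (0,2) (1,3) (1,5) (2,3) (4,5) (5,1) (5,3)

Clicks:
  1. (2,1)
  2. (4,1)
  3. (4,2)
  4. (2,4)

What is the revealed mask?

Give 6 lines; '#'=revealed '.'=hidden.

Click 1 (2,1) count=0: revealed 14 new [(0,0) (0,1) (1,0) (1,1) (1,2) (2,0) (2,1) (2,2) (3,0) (3,1) (3,2) (4,0) (4,1) (4,2)] -> total=14
Click 2 (4,1) count=1: revealed 0 new [(none)] -> total=14
Click 3 (4,2) count=2: revealed 0 new [(none)] -> total=14
Click 4 (2,4) count=3: revealed 1 new [(2,4)] -> total=15

Answer: ##....
###...
###.#.
###...
###...
......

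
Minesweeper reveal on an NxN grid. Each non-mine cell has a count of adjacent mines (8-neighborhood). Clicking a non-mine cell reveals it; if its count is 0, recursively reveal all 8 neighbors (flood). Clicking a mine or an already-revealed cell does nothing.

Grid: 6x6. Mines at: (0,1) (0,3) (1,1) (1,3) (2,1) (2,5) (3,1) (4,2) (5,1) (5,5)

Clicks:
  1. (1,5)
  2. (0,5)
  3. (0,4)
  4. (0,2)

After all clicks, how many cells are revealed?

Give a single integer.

Click 1 (1,5) count=1: revealed 1 new [(1,5)] -> total=1
Click 2 (0,5) count=0: revealed 3 new [(0,4) (0,5) (1,4)] -> total=4
Click 3 (0,4) count=2: revealed 0 new [(none)] -> total=4
Click 4 (0,2) count=4: revealed 1 new [(0,2)] -> total=5

Answer: 5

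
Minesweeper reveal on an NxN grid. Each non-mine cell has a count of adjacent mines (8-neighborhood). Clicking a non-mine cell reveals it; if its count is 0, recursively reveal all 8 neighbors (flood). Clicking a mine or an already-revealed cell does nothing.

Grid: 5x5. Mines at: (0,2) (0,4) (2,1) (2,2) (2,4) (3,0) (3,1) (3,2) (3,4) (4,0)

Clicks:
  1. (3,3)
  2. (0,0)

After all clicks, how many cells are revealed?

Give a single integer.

Click 1 (3,3) count=4: revealed 1 new [(3,3)] -> total=1
Click 2 (0,0) count=0: revealed 4 new [(0,0) (0,1) (1,0) (1,1)] -> total=5

Answer: 5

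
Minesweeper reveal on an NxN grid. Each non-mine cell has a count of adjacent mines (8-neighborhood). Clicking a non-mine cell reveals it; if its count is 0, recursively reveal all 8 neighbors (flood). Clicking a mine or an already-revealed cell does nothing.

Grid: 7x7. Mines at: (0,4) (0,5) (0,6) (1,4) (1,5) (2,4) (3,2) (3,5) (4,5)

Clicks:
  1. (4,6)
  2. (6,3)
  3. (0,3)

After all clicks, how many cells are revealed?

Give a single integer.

Answer: 34

Derivation:
Click 1 (4,6) count=2: revealed 1 new [(4,6)] -> total=1
Click 2 (6,3) count=0: revealed 33 new [(0,0) (0,1) (0,2) (0,3) (1,0) (1,1) (1,2) (1,3) (2,0) (2,1) (2,2) (2,3) (3,0) (3,1) (4,0) (4,1) (4,2) (4,3) (4,4) (5,0) (5,1) (5,2) (5,3) (5,4) (5,5) (5,6) (6,0) (6,1) (6,2) (6,3) (6,4) (6,5) (6,6)] -> total=34
Click 3 (0,3) count=2: revealed 0 new [(none)] -> total=34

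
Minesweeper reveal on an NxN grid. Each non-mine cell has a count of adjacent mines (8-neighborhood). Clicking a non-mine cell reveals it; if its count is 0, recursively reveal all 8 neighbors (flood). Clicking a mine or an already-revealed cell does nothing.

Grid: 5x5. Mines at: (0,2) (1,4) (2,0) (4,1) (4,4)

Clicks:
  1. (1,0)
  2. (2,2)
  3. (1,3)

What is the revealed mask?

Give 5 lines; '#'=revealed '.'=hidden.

Answer: .....
####.
.###.
.###.
.....

Derivation:
Click 1 (1,0) count=1: revealed 1 new [(1,0)] -> total=1
Click 2 (2,2) count=0: revealed 9 new [(1,1) (1,2) (1,3) (2,1) (2,2) (2,3) (3,1) (3,2) (3,3)] -> total=10
Click 3 (1,3) count=2: revealed 0 new [(none)] -> total=10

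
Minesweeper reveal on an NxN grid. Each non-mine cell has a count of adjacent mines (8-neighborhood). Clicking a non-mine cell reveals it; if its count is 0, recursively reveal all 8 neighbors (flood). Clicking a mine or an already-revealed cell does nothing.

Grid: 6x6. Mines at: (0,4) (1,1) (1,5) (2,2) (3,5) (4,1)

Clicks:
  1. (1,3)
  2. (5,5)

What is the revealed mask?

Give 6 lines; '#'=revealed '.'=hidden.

Answer: ......
...#..
......
..###.
..####
..####

Derivation:
Click 1 (1,3) count=2: revealed 1 new [(1,3)] -> total=1
Click 2 (5,5) count=0: revealed 11 new [(3,2) (3,3) (3,4) (4,2) (4,3) (4,4) (4,5) (5,2) (5,3) (5,4) (5,5)] -> total=12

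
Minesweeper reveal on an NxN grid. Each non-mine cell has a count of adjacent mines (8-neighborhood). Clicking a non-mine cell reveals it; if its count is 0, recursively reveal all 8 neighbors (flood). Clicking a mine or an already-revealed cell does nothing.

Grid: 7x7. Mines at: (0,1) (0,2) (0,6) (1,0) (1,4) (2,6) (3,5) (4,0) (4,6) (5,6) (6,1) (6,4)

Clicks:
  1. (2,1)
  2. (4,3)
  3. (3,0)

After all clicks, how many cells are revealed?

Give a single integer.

Answer: 20

Derivation:
Click 1 (2,1) count=1: revealed 1 new [(2,1)] -> total=1
Click 2 (4,3) count=0: revealed 18 new [(1,1) (1,2) (1,3) (2,2) (2,3) (2,4) (3,1) (3,2) (3,3) (3,4) (4,1) (4,2) (4,3) (4,4) (5,1) (5,2) (5,3) (5,4)] -> total=19
Click 3 (3,0) count=1: revealed 1 new [(3,0)] -> total=20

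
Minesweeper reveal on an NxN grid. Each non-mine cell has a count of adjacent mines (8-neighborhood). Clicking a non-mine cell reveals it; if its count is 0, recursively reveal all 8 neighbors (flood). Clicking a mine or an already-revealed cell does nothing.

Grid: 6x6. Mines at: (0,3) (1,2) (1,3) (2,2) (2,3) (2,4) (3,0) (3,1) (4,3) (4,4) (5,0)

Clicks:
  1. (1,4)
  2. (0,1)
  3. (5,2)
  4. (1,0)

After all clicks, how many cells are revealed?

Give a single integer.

Answer: 8

Derivation:
Click 1 (1,4) count=4: revealed 1 new [(1,4)] -> total=1
Click 2 (0,1) count=1: revealed 1 new [(0,1)] -> total=2
Click 3 (5,2) count=1: revealed 1 new [(5,2)] -> total=3
Click 4 (1,0) count=0: revealed 5 new [(0,0) (1,0) (1,1) (2,0) (2,1)] -> total=8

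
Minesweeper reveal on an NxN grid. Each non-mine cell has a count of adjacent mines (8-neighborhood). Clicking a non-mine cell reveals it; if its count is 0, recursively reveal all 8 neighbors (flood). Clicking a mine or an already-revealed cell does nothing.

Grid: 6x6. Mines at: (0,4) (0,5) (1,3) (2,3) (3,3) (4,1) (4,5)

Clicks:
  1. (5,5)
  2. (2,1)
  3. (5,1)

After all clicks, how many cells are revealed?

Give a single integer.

Answer: 14

Derivation:
Click 1 (5,5) count=1: revealed 1 new [(5,5)] -> total=1
Click 2 (2,1) count=0: revealed 12 new [(0,0) (0,1) (0,2) (1,0) (1,1) (1,2) (2,0) (2,1) (2,2) (3,0) (3,1) (3,2)] -> total=13
Click 3 (5,1) count=1: revealed 1 new [(5,1)] -> total=14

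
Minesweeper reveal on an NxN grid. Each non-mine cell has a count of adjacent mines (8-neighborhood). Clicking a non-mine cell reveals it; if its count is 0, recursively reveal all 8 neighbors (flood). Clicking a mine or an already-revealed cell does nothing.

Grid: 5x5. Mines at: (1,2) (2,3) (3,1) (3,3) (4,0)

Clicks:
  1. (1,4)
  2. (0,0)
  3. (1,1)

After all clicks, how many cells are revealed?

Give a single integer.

Answer: 7

Derivation:
Click 1 (1,4) count=1: revealed 1 new [(1,4)] -> total=1
Click 2 (0,0) count=0: revealed 6 new [(0,0) (0,1) (1,0) (1,1) (2,0) (2,1)] -> total=7
Click 3 (1,1) count=1: revealed 0 new [(none)] -> total=7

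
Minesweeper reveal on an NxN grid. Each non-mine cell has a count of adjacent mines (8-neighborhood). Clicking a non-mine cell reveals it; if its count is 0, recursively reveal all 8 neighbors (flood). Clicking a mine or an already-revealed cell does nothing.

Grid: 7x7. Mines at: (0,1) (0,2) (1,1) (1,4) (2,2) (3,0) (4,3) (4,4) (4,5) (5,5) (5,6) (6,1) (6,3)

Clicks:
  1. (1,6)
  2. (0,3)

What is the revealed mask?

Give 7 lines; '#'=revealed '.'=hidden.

Click 1 (1,6) count=0: revealed 8 new [(0,5) (0,6) (1,5) (1,6) (2,5) (2,6) (3,5) (3,6)] -> total=8
Click 2 (0,3) count=2: revealed 1 new [(0,3)] -> total=9

Answer: ...#.##
.....##
.....##
.....##
.......
.......
.......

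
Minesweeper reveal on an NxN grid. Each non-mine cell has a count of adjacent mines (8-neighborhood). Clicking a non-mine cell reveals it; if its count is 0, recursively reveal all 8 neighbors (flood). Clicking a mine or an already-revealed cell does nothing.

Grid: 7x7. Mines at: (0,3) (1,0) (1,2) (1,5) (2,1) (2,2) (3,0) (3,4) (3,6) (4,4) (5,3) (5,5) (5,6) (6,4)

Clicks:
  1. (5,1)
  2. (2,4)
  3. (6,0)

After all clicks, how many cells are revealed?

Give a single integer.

Click 1 (5,1) count=0: revealed 9 new [(4,0) (4,1) (4,2) (5,0) (5,1) (5,2) (6,0) (6,1) (6,2)] -> total=9
Click 2 (2,4) count=2: revealed 1 new [(2,4)] -> total=10
Click 3 (6,0) count=0: revealed 0 new [(none)] -> total=10

Answer: 10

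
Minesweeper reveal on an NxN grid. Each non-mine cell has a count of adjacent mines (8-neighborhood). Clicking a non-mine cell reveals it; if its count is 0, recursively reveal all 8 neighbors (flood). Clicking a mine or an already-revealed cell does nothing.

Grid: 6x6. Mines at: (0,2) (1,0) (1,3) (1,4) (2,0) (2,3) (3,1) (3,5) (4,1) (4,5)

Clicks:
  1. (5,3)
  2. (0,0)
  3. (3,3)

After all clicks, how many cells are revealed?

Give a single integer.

Click 1 (5,3) count=0: revealed 9 new [(3,2) (3,3) (3,4) (4,2) (4,3) (4,4) (5,2) (5,3) (5,4)] -> total=9
Click 2 (0,0) count=1: revealed 1 new [(0,0)] -> total=10
Click 3 (3,3) count=1: revealed 0 new [(none)] -> total=10

Answer: 10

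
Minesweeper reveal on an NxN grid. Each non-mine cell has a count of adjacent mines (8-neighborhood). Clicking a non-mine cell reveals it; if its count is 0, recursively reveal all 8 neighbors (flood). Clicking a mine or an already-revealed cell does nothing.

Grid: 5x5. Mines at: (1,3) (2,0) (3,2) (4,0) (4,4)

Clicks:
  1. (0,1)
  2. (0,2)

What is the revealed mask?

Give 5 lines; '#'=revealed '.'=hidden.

Answer: ###..
###..
.....
.....
.....

Derivation:
Click 1 (0,1) count=0: revealed 6 new [(0,0) (0,1) (0,2) (1,0) (1,1) (1,2)] -> total=6
Click 2 (0,2) count=1: revealed 0 new [(none)] -> total=6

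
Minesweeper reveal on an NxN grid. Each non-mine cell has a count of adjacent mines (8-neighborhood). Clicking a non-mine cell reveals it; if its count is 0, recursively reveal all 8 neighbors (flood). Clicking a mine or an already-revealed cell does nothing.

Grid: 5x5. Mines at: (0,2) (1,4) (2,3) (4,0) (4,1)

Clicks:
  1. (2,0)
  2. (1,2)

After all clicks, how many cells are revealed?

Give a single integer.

Click 1 (2,0) count=0: revealed 11 new [(0,0) (0,1) (1,0) (1,1) (1,2) (2,0) (2,1) (2,2) (3,0) (3,1) (3,2)] -> total=11
Click 2 (1,2) count=2: revealed 0 new [(none)] -> total=11

Answer: 11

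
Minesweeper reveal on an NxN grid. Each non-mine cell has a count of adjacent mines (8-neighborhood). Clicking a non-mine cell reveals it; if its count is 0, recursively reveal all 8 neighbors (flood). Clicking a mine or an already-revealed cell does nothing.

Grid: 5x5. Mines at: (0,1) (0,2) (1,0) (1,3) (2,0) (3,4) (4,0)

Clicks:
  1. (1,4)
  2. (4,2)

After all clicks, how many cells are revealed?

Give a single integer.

Answer: 10

Derivation:
Click 1 (1,4) count=1: revealed 1 new [(1,4)] -> total=1
Click 2 (4,2) count=0: revealed 9 new [(2,1) (2,2) (2,3) (3,1) (3,2) (3,3) (4,1) (4,2) (4,3)] -> total=10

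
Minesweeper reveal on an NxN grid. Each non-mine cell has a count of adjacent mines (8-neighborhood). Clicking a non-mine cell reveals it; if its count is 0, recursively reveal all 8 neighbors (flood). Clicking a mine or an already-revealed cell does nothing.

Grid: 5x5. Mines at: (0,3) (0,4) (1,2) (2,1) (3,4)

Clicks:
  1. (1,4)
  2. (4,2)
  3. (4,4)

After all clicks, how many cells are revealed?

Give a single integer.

Answer: 10

Derivation:
Click 1 (1,4) count=2: revealed 1 new [(1,4)] -> total=1
Click 2 (4,2) count=0: revealed 8 new [(3,0) (3,1) (3,2) (3,3) (4,0) (4,1) (4,2) (4,3)] -> total=9
Click 3 (4,4) count=1: revealed 1 new [(4,4)] -> total=10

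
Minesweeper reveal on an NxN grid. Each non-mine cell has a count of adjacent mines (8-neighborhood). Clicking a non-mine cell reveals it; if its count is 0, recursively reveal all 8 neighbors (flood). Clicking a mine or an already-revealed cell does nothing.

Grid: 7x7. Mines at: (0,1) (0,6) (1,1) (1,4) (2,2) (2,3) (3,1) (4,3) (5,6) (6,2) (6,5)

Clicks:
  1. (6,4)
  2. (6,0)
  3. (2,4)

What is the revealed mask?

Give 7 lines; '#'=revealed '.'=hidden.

Click 1 (6,4) count=1: revealed 1 new [(6,4)] -> total=1
Click 2 (6,0) count=0: revealed 6 new [(4,0) (4,1) (5,0) (5,1) (6,0) (6,1)] -> total=7
Click 3 (2,4) count=2: revealed 1 new [(2,4)] -> total=8

Answer: .......
.......
....#..
.......
##.....
##.....
##..#..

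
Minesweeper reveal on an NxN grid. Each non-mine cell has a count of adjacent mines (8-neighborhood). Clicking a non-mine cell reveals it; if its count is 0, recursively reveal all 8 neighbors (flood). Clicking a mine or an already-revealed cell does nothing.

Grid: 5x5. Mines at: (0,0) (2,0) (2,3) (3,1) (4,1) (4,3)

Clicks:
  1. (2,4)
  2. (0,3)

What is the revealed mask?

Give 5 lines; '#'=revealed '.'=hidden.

Click 1 (2,4) count=1: revealed 1 new [(2,4)] -> total=1
Click 2 (0,3) count=0: revealed 8 new [(0,1) (0,2) (0,3) (0,4) (1,1) (1,2) (1,3) (1,4)] -> total=9

Answer: .####
.####
....#
.....
.....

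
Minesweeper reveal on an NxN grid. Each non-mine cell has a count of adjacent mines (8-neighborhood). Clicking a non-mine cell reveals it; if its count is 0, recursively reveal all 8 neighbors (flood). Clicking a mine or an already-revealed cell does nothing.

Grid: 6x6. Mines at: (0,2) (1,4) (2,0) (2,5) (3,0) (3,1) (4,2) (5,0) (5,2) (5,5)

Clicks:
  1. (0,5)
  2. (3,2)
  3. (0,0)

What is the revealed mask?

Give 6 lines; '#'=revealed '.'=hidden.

Click 1 (0,5) count=1: revealed 1 new [(0,5)] -> total=1
Click 2 (3,2) count=2: revealed 1 new [(3,2)] -> total=2
Click 3 (0,0) count=0: revealed 4 new [(0,0) (0,1) (1,0) (1,1)] -> total=6

Answer: ##...#
##....
......
..#...
......
......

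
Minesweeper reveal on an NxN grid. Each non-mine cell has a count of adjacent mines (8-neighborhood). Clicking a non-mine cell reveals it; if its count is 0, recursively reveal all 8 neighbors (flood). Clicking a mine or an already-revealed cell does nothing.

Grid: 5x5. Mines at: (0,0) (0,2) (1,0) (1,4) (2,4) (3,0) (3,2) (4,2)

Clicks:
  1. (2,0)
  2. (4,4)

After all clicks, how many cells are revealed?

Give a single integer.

Answer: 5

Derivation:
Click 1 (2,0) count=2: revealed 1 new [(2,0)] -> total=1
Click 2 (4,4) count=0: revealed 4 new [(3,3) (3,4) (4,3) (4,4)] -> total=5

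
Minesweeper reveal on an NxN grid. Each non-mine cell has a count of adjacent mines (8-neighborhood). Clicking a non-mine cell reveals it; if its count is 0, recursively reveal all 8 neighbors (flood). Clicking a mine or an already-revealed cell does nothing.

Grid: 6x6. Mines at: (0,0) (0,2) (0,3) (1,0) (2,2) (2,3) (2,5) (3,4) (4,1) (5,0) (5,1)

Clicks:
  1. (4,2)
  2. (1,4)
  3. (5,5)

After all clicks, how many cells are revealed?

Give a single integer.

Click 1 (4,2) count=2: revealed 1 new [(4,2)] -> total=1
Click 2 (1,4) count=3: revealed 1 new [(1,4)] -> total=2
Click 3 (5,5) count=0: revealed 7 new [(4,3) (4,4) (4,5) (5,2) (5,3) (5,4) (5,5)] -> total=9

Answer: 9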